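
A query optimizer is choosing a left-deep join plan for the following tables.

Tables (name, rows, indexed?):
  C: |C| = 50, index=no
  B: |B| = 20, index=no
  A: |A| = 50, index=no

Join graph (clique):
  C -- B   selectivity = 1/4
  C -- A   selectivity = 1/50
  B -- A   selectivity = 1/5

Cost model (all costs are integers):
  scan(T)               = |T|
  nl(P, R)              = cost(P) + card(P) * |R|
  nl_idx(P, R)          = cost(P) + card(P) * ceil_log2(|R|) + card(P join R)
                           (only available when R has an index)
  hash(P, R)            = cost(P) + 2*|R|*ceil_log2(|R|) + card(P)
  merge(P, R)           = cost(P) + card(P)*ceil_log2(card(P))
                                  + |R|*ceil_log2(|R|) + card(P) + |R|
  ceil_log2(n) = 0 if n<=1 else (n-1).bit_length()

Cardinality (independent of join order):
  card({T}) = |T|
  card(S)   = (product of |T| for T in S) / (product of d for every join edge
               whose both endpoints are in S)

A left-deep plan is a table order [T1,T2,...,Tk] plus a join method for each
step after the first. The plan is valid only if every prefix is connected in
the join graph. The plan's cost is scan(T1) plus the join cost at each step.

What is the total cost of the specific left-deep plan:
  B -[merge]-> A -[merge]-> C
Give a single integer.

2640

step 1: scan B: cost=20, card=20
step 2: join A via merge
    card(P join A) = 20*50/(5) = 200
    cost = 20 + 20*5 + 50*6 + 20 + 50 = 490
step 3: join C via merge
    card(P join C) = 200*50/(4*50) = 50
    cost = 490 + 200*8 + 50*6 + 200 + 50 = 2640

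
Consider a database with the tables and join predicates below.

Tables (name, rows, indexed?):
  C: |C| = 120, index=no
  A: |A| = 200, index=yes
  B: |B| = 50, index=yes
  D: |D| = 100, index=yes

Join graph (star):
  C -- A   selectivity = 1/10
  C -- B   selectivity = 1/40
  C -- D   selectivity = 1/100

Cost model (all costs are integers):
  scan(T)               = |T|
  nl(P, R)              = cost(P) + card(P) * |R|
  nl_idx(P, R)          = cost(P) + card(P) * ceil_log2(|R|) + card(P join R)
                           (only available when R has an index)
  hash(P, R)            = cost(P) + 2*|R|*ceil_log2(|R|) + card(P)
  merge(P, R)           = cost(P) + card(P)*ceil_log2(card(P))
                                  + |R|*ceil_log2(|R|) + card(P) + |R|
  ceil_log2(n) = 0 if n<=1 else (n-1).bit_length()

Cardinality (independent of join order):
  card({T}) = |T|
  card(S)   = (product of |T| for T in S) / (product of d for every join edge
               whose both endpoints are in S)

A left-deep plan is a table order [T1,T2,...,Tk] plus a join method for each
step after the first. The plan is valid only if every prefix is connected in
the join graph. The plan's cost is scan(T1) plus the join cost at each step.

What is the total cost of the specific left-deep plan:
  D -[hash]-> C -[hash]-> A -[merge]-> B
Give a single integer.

36750

step 1: scan D: cost=100, card=100
step 2: join C via hash
    card(P join C) = 100*120/(100) = 120
    cost = 100 + 2*120*7 + 100 = 1880
step 3: join A via hash
    card(P join A) = 120*200/(10) = 2400
    cost = 1880 + 2*200*8 + 120 = 5200
step 4: join B via merge
    card(P join B) = 2400*50/(40) = 3000
    cost = 5200 + 2400*12 + 50*6 + 2400 + 50 = 36750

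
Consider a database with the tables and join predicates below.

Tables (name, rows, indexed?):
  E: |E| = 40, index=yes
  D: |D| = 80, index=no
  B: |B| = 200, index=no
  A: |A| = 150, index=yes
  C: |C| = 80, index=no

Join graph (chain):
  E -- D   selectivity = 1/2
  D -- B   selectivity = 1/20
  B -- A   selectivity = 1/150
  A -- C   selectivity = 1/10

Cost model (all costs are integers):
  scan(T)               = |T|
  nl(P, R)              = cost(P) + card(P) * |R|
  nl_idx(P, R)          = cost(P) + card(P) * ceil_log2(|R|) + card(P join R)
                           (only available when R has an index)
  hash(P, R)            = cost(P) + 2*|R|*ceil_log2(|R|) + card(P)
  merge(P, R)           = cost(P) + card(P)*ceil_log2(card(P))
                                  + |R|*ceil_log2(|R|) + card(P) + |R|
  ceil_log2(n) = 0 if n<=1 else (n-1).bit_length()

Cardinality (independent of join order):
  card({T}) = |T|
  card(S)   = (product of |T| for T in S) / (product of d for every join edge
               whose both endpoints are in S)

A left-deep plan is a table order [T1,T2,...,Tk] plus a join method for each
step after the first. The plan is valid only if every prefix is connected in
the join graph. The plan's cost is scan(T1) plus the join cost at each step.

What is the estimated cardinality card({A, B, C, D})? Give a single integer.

6400

Tables in S: A(150), B(200), C(80), D(80)
Edges inside S: D-B(d=20), B-A(d=150), A-C(d=10)
numerator = 150 * 200 * 80 * 80 = 192000000
denominator = 20 * 150 * 10 = 30000
card(S) = 192000000 / 30000 = 6400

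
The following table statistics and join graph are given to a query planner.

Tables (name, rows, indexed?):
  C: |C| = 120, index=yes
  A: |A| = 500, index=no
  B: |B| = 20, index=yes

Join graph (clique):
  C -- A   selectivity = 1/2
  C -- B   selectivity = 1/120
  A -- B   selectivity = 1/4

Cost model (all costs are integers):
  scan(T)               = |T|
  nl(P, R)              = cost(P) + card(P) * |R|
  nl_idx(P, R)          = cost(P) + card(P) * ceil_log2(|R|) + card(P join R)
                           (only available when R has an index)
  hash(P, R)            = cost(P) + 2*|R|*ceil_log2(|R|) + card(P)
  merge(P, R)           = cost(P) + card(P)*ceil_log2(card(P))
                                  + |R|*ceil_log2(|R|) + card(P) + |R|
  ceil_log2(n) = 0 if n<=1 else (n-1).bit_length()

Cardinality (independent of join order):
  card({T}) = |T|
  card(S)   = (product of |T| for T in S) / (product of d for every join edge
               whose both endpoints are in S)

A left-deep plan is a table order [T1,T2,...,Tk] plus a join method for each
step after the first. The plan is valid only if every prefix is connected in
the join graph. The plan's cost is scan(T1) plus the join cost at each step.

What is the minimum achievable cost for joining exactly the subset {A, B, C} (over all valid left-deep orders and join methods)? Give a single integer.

Selinger DP over subsets of {A,B,C}:
  {C}: scan cost=120, card=120
  {A}: scan cost=500, card=500
  {B}: scan cost=20, card=20
  {AC}: card=30000; try (C,hash)→2680, (A,merge)→6080, (C,merge)→6460, (A,hash)→9240, (C,nl_idx)→34000, (A,nl)→60120 …(+1); best=2680 via (C,hash)
  {BC}: card=20; try (C,nl_idx)→180, (B,hash)→440, (B,nl_idx)→740, (C,merge)→1100, (B,merge)→1200, (C,hash)→1720 …(+2); best=180 via (C,nl_idx)
  {AB}: card=2500; try (B,hash)→1200, (A,merge)→5140, (B,nl_idx)→5500, (B,merge)→5620, (A,hash)→9040, (A,nl)→10020 …(+1); best=1200 via (B,hash)
  {ABC}: card=1250; try (A,merge)→5300, (C,hash)→5380, (A,hash)→9200, (A,nl)→10180, (C,nl_idx)→19950, (B,hash)→32880 …(+5); best=5300 via (A,merge)

5300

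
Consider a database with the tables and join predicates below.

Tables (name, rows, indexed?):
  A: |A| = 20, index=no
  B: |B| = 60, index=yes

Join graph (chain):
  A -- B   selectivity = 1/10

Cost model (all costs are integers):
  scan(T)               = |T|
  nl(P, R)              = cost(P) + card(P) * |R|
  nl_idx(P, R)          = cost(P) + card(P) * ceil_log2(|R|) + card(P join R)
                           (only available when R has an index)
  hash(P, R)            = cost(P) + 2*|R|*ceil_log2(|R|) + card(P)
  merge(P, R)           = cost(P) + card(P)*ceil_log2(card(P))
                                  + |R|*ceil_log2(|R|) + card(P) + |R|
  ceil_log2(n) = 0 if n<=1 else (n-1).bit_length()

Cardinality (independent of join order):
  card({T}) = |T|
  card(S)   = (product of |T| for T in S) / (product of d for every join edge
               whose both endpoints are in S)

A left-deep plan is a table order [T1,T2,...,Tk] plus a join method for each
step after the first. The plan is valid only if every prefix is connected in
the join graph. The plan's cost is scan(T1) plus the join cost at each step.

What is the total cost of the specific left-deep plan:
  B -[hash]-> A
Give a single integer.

step 1: scan B: cost=60, card=60
step 2: join A via hash
    card(P join A) = 60*20/(10) = 120
    cost = 60 + 2*20*5 + 60 = 320

320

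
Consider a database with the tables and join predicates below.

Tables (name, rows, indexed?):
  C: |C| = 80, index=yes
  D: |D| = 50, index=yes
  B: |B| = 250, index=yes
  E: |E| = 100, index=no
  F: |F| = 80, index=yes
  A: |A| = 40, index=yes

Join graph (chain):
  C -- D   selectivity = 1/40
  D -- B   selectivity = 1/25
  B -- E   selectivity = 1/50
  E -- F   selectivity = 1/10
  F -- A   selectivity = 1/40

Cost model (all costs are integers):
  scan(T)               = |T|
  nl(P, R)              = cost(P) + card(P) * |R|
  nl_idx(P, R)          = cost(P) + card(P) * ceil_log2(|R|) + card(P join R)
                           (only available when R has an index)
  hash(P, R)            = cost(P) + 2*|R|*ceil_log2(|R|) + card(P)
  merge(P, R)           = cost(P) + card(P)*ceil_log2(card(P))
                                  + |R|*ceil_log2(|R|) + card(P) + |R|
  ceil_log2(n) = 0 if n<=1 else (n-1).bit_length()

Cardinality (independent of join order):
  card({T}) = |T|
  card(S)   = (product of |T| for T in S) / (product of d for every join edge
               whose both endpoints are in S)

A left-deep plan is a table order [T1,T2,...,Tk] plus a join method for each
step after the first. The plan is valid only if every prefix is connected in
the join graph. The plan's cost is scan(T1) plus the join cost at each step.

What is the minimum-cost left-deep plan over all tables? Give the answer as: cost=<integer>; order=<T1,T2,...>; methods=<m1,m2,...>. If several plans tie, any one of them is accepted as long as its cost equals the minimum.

cost=20360; order=A,F,E,B,D,C; methods=nl_idx,merge,hash,hash,hash

Selinger DP (subsets sized 1..n):
  {C}: scan cost=80, card=80
  {D}: scan cost=50, card=50
  {B}: scan cost=250, card=250
  {E}: scan cost=100, card=100
  {F}: scan cost=80, card=80
  {A}: scan cost=40, card=40
  {CD}: card=100; try (C,nl_idx)→500, (D,nl_idx)→660, (D,hash)→760, (C,merge)→1040, (D,merge)→1070, (C,hash)→1220 …(+2); best=500 via (C,nl_idx)
  {BD}: card=500; try (B,nl_idx)→950, (D,hash)→1100, (D,nl_idx)→2250, (B,merge)→2650, (D,merge)→2850, (B,hash)→4100 …(+2); best=950 via (B,nl_idx)
  {BE}: card=500; try (B,nl_idx)→1400, (E,hash)→1900, (B,merge)→3150, (E,merge)→3300, (B,hash)→4200, (B,nl)→25100 …(+1); best=1400 via (B,nl_idx)
  {EF}: card=800; try (F,hash)→1320, (E,merge)→1520, (F,merge)→1540, (E,hash)→1560, (F,nl_idx)→1600, (E,nl)→8080 …(+1); best=1320 via (F,hash)
  {AF}: card=80; try (F,nl_idx)→400, (A,hash)→640, (A,nl_idx)→640, (F,merge)→960, (A,merge)→1000, (F,hash)→1200 …(+2); best=400 via (F,nl_idx)
  {BCD}: card=1000; try (B,nl_idx)→2300, (C,hash)→2570, (B,merge)→3550, (B,hash)→4600, (C,nl_idx)→5450, (C,merge)→6590 …(+2); best=2300 via (B,nl_idx)
  {BDE}: card=1000; try (D,hash)→2500, (E,hash)→2850, (D,nl_idx)→5400, (E,merge)→6750, (D,merge)→6750, (D,nl)→26400 …(+1); best=2500 via (D,hash)
  {BEF}: card=4000; try (F,hash)→3020, (B,hash)→6120, (F,merge)→7040, (F,nl_idx)→8900, (B,nl_idx)→11720, (B,merge)→12370 …(+2); best=3020 via (F,hash)
  {AEF}: card=800; try (E,merge)→1840, (E,hash)→1880, (A,hash)→2600, (A,nl_idx)→6920, (E,nl)→8400, (A,merge)→10400 …(+1); best=1840 via (E,merge)
  {BCDE}: card=2000; try (C,hash)→4620, (E,hash)→4700, (C,nl_idx)→11500, (E,merge)→14100, (C,merge)→14140, (C,nl)→82500 …(+1); best=4620 via (C,hash)
  {BDEF}: card=8000; try (F,hash)→4620, (D,hash)→7620, (F,merge)→14140, (F,nl_idx)→17500, (D,nl_idx)→35020, (D,merge)→55370 …(+2); best=4620 via (F,hash)
  {ABEF}: card=4000; try (B,hash)→6640, (A,hash)→7500, (B,nl_idx)→12240, (B,merge)→12890, (A,nl_idx)→31020, (A,merge)→55300 …(+2); best=6640 via (B,hash)
  {BCDEF}: card=16000; try (F,hash)→7740, (C,hash)→13740, (F,merge)→29260, (F,nl_idx)→34620, (C,nl_idx)→76620, (C,merge)→117260 …(+2); best=7740 via (F,hash)
  {ABDEF}: card=8000; try (D,hash)→11240, (A,hash)→13100, (D,nl_idx)→38640, (D,merge)→58990, (A,nl_idx)→60620, (A,merge)→116900 …(+2); best=11240 via (D,hash)
  {ABCDEF}: card=16000; try (C,hash)→20360, (A,hash)→24220, (C,nl_idx)→83240, (A,nl_idx)→119740, (C,merge)→123880, (A,merge)→248020 …(+2); best=20360 via (C,hash)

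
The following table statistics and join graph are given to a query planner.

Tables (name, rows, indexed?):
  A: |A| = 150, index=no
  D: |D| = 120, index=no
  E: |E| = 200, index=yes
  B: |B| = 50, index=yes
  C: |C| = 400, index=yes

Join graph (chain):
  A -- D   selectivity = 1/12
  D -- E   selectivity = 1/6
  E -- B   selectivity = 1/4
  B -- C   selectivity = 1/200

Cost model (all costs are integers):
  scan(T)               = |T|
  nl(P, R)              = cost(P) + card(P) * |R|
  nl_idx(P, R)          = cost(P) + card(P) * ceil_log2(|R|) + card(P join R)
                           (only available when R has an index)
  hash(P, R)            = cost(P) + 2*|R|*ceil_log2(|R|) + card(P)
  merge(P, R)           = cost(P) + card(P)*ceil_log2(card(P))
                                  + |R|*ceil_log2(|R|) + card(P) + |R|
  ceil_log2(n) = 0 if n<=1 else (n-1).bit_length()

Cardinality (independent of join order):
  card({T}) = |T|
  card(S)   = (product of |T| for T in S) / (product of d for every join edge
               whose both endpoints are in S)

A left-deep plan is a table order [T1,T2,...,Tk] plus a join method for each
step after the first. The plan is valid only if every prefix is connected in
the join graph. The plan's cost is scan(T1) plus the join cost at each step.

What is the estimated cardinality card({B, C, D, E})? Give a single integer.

100000

Tables in S: B(50), C(400), D(120), E(200)
Edges inside S: D-E(d=6), E-B(d=4), B-C(d=200)
numerator = 50 * 400 * 120 * 200 = 480000000
denominator = 6 * 4 * 200 = 4800
card(S) = 480000000 / 4800 = 100000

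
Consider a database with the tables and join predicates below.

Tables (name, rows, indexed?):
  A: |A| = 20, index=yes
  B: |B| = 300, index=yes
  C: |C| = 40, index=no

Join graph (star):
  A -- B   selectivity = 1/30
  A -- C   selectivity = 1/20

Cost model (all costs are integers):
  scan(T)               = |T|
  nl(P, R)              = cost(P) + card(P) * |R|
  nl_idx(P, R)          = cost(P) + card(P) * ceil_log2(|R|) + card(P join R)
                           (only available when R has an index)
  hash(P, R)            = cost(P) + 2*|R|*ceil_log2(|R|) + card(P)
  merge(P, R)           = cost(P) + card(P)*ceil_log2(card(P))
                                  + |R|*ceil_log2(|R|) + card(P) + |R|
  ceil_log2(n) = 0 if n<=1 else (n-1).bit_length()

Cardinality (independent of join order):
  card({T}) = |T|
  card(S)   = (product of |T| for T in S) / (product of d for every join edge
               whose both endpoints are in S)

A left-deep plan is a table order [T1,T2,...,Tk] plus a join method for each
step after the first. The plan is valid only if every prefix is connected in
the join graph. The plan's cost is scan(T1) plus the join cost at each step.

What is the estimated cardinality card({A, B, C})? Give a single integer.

400

Tables in S: A(20), B(300), C(40)
Edges inside S: A-B(d=30), A-C(d=20)
numerator = 20 * 300 * 40 = 240000
denominator = 30 * 20 = 600
card(S) = 240000 / 600 = 400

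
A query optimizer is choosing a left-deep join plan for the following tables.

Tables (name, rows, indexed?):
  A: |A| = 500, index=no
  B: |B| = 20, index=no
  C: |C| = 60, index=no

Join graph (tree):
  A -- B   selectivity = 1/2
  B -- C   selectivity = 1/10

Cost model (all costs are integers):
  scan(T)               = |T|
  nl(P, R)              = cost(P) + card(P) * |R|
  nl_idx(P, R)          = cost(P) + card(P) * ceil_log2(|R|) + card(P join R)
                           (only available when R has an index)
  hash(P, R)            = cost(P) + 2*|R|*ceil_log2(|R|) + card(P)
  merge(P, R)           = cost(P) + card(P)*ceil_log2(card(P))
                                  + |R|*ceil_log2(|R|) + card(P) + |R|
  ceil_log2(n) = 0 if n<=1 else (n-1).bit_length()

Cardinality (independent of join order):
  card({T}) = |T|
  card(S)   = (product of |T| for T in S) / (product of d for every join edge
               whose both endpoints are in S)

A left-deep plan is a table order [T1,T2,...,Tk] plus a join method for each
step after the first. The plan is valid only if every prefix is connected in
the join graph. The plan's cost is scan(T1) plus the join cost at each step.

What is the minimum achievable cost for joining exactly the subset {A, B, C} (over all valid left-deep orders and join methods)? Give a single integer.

Selinger DP over subsets of {A,B,C}:
  {A}: scan cost=500, card=500
  {B}: scan cost=20, card=20
  {C}: scan cost=60, card=60
  {AB}: card=5000; try (B,hash)→1200, (A,merge)→5140, (B,merge)→5620, (A,hash)→9040, (A,nl)→10020, (B,nl)→10500; best=1200 via (B,hash)
  {BC}: card=120; try (B,hash)→320, (C,merge)→560, (B,merge)→600, (C,hash)→760, (C,nl)→1220, (B,nl)→1260; best=320 via (B,hash)
  {ABC}: card=30000; try (A,merge)→6280, (C,hash)→6920, (A,hash)→9440, (A,nl)→60320, (C,merge)→71620, (C,nl)→301200; best=6280 via (A,merge)

6280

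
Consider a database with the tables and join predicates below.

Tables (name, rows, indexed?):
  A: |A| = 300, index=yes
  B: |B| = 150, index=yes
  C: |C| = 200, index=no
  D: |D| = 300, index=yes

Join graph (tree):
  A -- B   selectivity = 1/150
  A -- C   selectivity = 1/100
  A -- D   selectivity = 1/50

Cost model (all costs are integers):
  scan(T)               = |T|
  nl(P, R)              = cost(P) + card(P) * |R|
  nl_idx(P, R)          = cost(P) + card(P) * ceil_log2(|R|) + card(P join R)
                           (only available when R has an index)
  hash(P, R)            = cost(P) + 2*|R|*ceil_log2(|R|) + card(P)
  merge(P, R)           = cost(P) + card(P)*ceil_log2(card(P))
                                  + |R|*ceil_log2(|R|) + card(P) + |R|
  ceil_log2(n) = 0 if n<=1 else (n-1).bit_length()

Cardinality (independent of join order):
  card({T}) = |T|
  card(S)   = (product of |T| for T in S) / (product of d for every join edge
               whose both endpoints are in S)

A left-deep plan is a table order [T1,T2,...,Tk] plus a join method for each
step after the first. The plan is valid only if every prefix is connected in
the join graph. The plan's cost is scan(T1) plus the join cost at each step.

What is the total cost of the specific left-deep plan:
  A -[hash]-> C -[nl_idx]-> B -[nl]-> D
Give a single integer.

step 1: scan A: cost=300, card=300
step 2: join C via hash
    card(P join C) = 300*200/(100) = 600
    cost = 300 + 2*200*8 + 300 = 3800
step 3: join B via nl_idx
    card(P join B) = 600*150/(150) = 600
    cost = 3800 + 600*8 + 600 = 9200
step 4: join D via nl
    card(P join D) = 600*300/(50) = 3600
    cost = 9200 + 600*300 = 189200

189200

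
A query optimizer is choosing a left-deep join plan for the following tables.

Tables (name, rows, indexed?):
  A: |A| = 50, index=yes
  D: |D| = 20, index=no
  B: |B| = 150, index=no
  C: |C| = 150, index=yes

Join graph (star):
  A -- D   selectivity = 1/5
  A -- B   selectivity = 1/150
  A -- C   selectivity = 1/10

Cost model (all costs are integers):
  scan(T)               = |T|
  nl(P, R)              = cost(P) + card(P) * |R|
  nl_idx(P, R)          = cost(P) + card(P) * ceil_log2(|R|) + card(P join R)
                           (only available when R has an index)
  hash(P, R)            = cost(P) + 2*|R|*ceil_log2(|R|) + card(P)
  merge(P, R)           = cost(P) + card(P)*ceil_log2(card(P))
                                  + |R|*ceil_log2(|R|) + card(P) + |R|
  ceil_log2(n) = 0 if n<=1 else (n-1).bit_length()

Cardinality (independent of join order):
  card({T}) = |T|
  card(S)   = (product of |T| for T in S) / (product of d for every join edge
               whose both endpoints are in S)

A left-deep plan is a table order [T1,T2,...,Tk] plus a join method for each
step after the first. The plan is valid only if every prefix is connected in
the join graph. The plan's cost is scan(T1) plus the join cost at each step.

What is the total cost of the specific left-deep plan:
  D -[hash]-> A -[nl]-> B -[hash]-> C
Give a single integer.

33240

step 1: scan D: cost=20, card=20
step 2: join A via hash
    card(P join A) = 20*50/(5) = 200
    cost = 20 + 2*50*6 + 20 = 640
step 3: join B via nl
    card(P join B) = 200*150/(150) = 200
    cost = 640 + 200*150 = 30640
step 4: join C via hash
    card(P join C) = 200*150/(10) = 3000
    cost = 30640 + 2*150*8 + 200 = 33240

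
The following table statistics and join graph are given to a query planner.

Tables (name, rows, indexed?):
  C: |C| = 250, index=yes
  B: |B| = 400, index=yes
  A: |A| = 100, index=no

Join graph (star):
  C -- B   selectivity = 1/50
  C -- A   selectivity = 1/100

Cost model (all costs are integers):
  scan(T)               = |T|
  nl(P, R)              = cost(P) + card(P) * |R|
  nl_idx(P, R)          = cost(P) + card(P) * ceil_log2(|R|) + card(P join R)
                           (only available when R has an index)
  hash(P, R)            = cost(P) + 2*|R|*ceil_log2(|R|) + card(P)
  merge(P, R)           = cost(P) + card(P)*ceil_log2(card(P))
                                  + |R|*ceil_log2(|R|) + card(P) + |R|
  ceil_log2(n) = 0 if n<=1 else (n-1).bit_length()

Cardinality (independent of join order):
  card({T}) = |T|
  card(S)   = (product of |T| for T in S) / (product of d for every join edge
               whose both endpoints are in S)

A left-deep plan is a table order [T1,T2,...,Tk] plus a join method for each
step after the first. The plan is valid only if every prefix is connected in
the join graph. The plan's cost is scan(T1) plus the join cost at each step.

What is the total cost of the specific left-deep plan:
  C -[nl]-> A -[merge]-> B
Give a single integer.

step 1: scan C: cost=250, card=250
step 2: join A via nl
    card(P join A) = 250*100/(100) = 250
    cost = 250 + 250*100 = 25250
step 3: join B via merge
    card(P join B) = 250*400/(50) = 2000
    cost = 25250 + 250*8 + 400*9 + 250 + 400 = 31500

31500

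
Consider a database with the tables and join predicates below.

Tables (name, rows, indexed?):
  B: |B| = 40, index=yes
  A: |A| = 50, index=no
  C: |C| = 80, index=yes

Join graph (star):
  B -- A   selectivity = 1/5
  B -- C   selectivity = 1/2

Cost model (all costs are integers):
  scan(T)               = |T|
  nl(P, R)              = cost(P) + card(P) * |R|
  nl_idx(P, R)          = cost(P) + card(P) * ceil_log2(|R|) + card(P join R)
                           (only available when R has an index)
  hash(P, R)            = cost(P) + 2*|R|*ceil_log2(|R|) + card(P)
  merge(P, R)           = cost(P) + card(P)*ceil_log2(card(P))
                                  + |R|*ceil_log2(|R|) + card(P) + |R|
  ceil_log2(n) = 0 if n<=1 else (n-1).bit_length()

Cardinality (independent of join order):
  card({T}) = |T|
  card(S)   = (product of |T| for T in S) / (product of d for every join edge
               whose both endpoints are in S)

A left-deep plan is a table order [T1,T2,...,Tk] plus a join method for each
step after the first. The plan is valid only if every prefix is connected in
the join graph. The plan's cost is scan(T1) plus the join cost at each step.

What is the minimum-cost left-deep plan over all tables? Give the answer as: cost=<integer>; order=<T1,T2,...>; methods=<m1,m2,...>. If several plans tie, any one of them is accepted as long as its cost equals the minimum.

Selinger DP (subsets sized 1..n):
  {B}: scan cost=40, card=40
  {A}: scan cost=50, card=50
  {C}: scan cost=80, card=80
  {AB}: card=400; try (B,hash)→580, (A,merge)→670, (B,merge)→680, (A,hash)→680, (B,nl_idx)→750, (A,nl)→2040 …(+1); best=580 via (B,hash)
  {BC}: card=1600; try (B,hash)→640, (C,merge)→960, (B,merge)→1000, (C,hash)→1200, (C,nl_idx)→1920, (B,nl_idx)→2160 …(+2); best=640 via (B,hash)
  {ABC}: card=16000; try (C,hash)→2100, (A,hash)→2840, (C,merge)→5220, (C,nl_idx)→19380, (A,merge)→20190, (C,nl)→32580 …(+1); best=2100 via (C,hash)

cost=2100; order=A,B,C; methods=hash,hash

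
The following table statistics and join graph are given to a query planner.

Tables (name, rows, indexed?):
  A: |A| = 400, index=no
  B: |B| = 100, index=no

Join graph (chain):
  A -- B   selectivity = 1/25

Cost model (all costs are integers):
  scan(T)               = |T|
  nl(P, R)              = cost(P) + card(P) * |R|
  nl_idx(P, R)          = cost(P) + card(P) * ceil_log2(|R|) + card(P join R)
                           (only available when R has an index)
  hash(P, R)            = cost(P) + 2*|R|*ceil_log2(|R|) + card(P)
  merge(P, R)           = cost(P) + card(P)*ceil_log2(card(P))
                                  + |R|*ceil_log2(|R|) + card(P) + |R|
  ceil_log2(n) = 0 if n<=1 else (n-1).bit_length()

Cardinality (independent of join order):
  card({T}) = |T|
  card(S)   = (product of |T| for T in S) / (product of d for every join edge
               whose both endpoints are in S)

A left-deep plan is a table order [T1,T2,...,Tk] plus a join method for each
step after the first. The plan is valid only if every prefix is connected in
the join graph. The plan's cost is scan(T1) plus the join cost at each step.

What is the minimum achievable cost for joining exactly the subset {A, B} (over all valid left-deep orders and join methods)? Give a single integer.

Selinger DP over subsets of {A,B}:
  {A}: scan cost=400, card=400
  {B}: scan cost=100, card=100
  {AB}: card=1600; try (B,hash)→2200, (A,merge)→4900, (B,merge)→5200, (A,hash)→7400, (A,nl)→40100, (B,nl)→40400; best=2200 via (B,hash)

2200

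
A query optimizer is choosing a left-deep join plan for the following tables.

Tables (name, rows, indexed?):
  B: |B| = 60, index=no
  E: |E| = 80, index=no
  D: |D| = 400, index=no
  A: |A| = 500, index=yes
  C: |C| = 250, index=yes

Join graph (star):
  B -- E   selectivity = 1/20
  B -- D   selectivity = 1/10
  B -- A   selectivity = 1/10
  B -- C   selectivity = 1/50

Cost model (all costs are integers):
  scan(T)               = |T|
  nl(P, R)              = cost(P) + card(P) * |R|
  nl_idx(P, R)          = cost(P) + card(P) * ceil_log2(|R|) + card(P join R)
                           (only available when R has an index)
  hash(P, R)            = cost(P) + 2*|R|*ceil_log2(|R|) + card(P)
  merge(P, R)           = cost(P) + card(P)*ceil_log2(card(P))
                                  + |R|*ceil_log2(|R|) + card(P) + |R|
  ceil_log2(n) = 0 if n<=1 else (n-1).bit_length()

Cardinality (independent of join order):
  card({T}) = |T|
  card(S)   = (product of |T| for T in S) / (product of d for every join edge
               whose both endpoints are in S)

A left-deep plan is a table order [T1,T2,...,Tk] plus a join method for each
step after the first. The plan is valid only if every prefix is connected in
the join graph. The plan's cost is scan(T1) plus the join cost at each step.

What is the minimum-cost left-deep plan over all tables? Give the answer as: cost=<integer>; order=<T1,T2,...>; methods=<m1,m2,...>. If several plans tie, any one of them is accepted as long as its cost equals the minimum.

Selinger DP (subsets sized 1..n):
  {B}: scan cost=60, card=60
  {E}: scan cost=80, card=80
  {D}: scan cost=400, card=400
  {A}: scan cost=500, card=500
  {C}: scan cost=250, card=250
  {BE}: card=240; try (B,hash)→880, (E,merge)→1120, (B,merge)→1140, (E,hash)→1240, (E,nl)→4860, (B,nl)→4880; best=880 via (B,hash)
  {BD}: card=2400; try (B,hash)→1520, (D,merge)→4480, (B,merge)→4820, (D,hash)→7320, (D,nl)→24060, (B,nl)→24400; best=1520 via (B,hash)
  {AB}: card=3000; try (B,hash)→1720, (A,nl_idx)→3600, (A,merge)→5480, (B,merge)→5920, (A,hash)→9120, (A,nl)→30060 …(+1); best=1720 via (B,hash)
  {BC}: card=300; try (C,nl_idx)→840, (B,hash)→1220, (C,merge)→2730, (B,merge)→2920, (C,hash)→4120, (C,nl)→15060 …(+1); best=840 via (C,nl_idx)
  {BDE}: card=9600; try (E,hash)→5040, (D,merge)→7040, (D,hash)→8320, (E,merge)→33360, (D,nl)→96880, (E,nl)→193520; best=5040 via (E,hash)
  {ABE}: card=12000; try (E,hash)→5840, (A,merge)→8040, (A,hash)→10120, (A,nl_idx)→15040, (E,merge)→41360, (A,nl)→120880 …(+1); best=5840 via (E,hash)
  {BCE}: card=1200; try (E,hash)→2260, (C,nl_idx)→4000, (E,merge)→4480, (C,hash)→5120, (C,merge)→5290, (E,nl)→24840 …(+1); best=2260 via (E,hash)
  {ABD}: card=120000; try (D,hash)→11920, (A,hash)→12920, (A,merge)→37720, (D,merge)→44720, (A,nl_idx)→143120, (A,nl)→1201520 …(+1); best=11920 via (D,hash)
  {BCD}: card=12000; try (D,merge)→7840, (C,hash)→7920, (D,hash)→8340, (C,nl_idx)→32720, (C,merge)→34970, (D,nl)→120840 …(+1); best=7840 via (D,merge)
  {ABC}: card=15000; try (C,hash)→8720, (A,merge)→8840, (A,hash)→10140, (A,nl_idx)→18540, (C,nl_idx)→40720, (C,merge)→42970 …(+2); best=8720 via (C,hash)
  {ABDE}: card=480000; try (A,hash)→23640, (D,hash)→25040, (E,hash)→133040, (A,merge)→154040, (D,merge)→189840, (A,nl_idx)→571440 …(+4); best=23640 via (A,hash)
  {BCDE}: card=48000; try (D,hash)→10660, (C,hash)→18640, (D,merge)→20660, (E,hash)→20960, (C,nl_idx)→129840, (C,merge)→151290 …(+4); best=10660 via (D,hash)
  {ABCE}: card=60000; try (A,hash)→12460, (A,merge)→21660, (C,hash)→21840, (E,hash)→24840, (A,nl_idx)→73060, (C,nl_idx)→161840 …(+5); best=12460 via (A,hash)
  {ABCD}: card=600000; try (A,hash)→28840, (D,hash)→30920, (C,hash)→135920, (A,merge)→192840, (D,merge)→237720, (A,nl_idx)→715840 …(+5); best=28840 via (A,hash)
  {ABCDE}: card=2400000; try (A,hash)→67660, (D,hash)→79660, (C,hash)→507640, (E,hash)→629960, (A,merge)→831660, (D,merge)→1036460 …(+8); best=67660 via (A,hash)

cost=67660; order=B,C,E,D,A; methods=nl_idx,hash,hash,hash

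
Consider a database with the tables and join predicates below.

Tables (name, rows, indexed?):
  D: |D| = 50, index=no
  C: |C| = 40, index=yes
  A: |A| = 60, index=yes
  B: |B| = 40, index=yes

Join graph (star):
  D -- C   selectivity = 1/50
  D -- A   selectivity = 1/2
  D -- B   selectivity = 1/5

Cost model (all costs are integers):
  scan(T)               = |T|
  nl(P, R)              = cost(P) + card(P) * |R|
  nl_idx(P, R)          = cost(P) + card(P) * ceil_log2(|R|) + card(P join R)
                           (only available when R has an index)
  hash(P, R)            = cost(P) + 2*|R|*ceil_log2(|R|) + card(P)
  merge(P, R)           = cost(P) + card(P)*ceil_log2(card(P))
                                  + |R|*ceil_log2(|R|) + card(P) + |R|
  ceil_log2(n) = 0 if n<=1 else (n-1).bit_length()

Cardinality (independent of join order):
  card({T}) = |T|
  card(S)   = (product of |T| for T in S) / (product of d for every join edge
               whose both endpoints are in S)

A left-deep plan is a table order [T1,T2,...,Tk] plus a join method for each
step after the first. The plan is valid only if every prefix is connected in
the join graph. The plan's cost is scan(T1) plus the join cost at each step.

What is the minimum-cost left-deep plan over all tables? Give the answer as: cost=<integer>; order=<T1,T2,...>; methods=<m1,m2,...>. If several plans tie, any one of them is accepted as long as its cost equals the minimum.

cost=1950; order=D,C,B,A; methods=nl_idx,hash,hash

Selinger DP (subsets sized 1..n):
  {D}: scan cost=50, card=50
  {C}: scan cost=40, card=40
  {A}: scan cost=60, card=60
  {B}: scan cost=40, card=40
  {CD}: card=40; try (C,nl_idx)→390, (C,hash)→580, (D,merge)→670, (D,hash)→680, (C,merge)→680, (D,nl)→2040 …(+1); best=390 via (C,nl_idx)
  {AD}: card=1500; try (D,hash)→720, (A,hash)→820, (A,merge)→820, (D,merge)→830, (A,nl_idx)→1850, (A,nl)→3050 …(+1); best=720 via (D,hash)
  {BD}: card=400; try (B,hash)→580, (D,merge)→670, (D,hash)→680, (B,merge)→680, (B,nl_idx)→750, (D,nl)→2040 …(+1); best=580 via (B,hash)
  {ACD}: card=1200; try (A,merge)→1090, (A,hash)→1150, (A,nl_idx)→1830, (C,hash)→2700, (A,nl)→2790, (C,nl_idx)→10920 …(+2); best=1090 via (A,merge)
  {BCD}: card=320; try (B,hash)→910, (B,merge)→950, (B,nl_idx)→950, (C,hash)→1460, (B,nl)→1990, (C,nl_idx)→3300 …(+2); best=910 via (B,hash)
  {ABD}: card=12000; try (A,hash)→1700, (B,hash)→2700, (A,merge)→5000, (A,nl_idx)→14980, (B,merge)→19000, (B,nl_idx)→21720 …(+2); best=1700 via (A,hash)
  {ABCD}: card=9600; try (A,hash)→1950, (B,hash)→2770, (A,merge)→4530, (A,nl_idx)→12430, (C,hash)→14180, (B,merge)→15770 …(+6); best=1950 via (A,hash)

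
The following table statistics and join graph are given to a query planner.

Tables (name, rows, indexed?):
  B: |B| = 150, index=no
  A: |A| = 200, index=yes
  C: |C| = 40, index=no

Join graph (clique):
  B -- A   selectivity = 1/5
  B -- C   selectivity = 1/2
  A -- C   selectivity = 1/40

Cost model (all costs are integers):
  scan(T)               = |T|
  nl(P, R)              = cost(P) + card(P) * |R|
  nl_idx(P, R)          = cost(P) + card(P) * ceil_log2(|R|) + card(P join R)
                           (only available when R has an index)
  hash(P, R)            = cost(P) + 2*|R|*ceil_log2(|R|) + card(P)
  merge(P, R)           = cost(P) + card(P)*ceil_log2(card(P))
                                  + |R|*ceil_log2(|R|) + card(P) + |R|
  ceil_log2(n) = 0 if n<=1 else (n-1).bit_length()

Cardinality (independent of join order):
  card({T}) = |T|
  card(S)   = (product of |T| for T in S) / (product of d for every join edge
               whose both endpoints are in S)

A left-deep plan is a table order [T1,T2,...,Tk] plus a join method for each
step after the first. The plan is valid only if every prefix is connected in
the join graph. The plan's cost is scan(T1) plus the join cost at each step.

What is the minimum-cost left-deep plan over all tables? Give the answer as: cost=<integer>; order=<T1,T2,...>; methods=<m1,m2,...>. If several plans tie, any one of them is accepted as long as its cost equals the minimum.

Selinger DP (subsets sized 1..n):
  {B}: scan cost=150, card=150
  {A}: scan cost=200, card=200
  {C}: scan cost=40, card=40
  {AB}: card=6000; try (B,hash)→2800, (A,merge)→3300, (B,merge)→3350, (A,hash)→3500, (A,nl_idx)→7350, (A,nl)→30150 …(+1); best=2800 via (B,hash)
  {BC}: card=3000; try (C,hash)→780, (B,merge)→1670, (C,merge)→1780, (B,hash)→2480, (B,nl)→6040, (C,nl)→6150; best=780 via (C,hash)
  {AC}: card=200; try (A,nl_idx)→560, (C,hash)→880, (A,merge)→2120, (C,merge)→2280, (A,hash)→3280, (A,nl)→8040 …(+1); best=560 via (A,nl_idx)
  {ABC}: card=3000; try (B,hash)→3160, (B,merge)→3710, (A,hash)→6980, (C,hash)→9280, (A,nl_idx)→27780, (B,nl)→30560 …(+4); best=3160 via (B,hash)

cost=3160; order=C,A,B; methods=nl_idx,hash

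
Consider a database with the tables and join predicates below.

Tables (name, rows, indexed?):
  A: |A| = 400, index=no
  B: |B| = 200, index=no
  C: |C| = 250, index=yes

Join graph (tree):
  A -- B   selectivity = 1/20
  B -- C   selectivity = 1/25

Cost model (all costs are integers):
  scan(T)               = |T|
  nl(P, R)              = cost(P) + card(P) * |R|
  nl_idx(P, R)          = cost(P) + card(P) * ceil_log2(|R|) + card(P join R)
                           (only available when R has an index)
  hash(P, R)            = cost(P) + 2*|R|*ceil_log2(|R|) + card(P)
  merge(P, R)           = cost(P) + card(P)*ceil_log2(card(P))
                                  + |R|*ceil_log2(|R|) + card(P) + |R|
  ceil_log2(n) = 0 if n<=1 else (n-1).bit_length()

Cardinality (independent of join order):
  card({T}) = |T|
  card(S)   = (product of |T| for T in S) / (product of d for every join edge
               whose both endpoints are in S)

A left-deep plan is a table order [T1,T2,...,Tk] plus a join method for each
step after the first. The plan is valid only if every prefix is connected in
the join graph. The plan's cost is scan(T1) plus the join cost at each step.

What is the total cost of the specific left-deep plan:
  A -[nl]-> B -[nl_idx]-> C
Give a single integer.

152400

step 1: scan A: cost=400, card=400
step 2: join B via nl
    card(P join B) = 400*200/(20) = 4000
    cost = 400 + 400*200 = 80400
step 3: join C via nl_idx
    card(P join C) = 4000*250/(25) = 40000
    cost = 80400 + 4000*8 + 40000 = 152400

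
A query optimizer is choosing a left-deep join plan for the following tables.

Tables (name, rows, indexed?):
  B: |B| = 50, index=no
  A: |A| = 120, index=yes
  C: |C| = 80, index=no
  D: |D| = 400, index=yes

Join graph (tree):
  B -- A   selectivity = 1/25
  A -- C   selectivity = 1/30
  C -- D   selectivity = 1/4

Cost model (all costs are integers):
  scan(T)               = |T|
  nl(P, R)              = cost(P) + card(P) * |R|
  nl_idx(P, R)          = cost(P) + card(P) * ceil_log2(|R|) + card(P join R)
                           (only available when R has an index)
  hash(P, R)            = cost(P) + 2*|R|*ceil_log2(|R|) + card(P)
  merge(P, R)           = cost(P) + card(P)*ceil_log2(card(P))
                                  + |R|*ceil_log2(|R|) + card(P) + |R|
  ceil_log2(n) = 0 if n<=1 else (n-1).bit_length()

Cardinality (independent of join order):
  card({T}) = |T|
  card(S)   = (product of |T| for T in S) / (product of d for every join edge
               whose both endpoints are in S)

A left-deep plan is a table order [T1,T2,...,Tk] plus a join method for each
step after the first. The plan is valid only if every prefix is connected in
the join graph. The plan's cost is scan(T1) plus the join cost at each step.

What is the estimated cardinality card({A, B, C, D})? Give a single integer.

64000

Tables in S: A(120), B(50), C(80), D(400)
Edges inside S: B-A(d=25), A-C(d=30), C-D(d=4)
numerator = 120 * 50 * 80 * 400 = 192000000
denominator = 25 * 30 * 4 = 3000
card(S) = 192000000 / 3000 = 64000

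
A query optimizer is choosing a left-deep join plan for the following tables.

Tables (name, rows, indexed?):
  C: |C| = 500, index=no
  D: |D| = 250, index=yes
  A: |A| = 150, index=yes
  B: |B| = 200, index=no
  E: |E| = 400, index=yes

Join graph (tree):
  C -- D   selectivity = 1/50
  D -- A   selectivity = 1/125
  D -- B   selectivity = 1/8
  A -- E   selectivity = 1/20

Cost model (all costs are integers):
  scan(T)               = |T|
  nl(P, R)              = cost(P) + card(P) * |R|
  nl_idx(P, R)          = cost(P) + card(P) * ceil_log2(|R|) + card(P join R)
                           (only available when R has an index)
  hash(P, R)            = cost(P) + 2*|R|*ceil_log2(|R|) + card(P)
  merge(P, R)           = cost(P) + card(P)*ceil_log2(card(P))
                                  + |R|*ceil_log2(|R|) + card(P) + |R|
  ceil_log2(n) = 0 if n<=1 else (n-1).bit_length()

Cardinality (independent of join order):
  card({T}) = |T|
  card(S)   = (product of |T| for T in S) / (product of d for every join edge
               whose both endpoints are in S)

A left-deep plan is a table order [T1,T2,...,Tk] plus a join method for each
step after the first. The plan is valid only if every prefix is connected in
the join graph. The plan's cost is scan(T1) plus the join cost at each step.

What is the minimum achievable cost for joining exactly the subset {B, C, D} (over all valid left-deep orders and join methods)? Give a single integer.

Selinger DP over subsets of {B,C,D}:
  {C}: scan cost=500, card=500
  {D}: scan cost=250, card=250
  {B}: scan cost=200, card=200
  {CD}: card=2500; try (D,hash)→5000, (D,nl_idx)→7000, (C,merge)→7500, (D,merge)→7750, (C,hash)→9500, (C,nl)→125250 …(+1); best=5000 via (D,hash)
  {BD}: card=6250; try (B,hash)→3700, (D,merge)→4250, (B,merge)→4300, (D,hash)→4400, (D,nl_idx)→8050, (D,nl)→50200 …(+1); best=3700 via (B,hash)
  {BCD}: card=62500; try (B,hash)→10700, (C,hash)→18950, (B,merge)→39300, (C,merge)→96200, (B,nl)→505000, (C,nl)→3128700; best=10700 via (B,hash)

10700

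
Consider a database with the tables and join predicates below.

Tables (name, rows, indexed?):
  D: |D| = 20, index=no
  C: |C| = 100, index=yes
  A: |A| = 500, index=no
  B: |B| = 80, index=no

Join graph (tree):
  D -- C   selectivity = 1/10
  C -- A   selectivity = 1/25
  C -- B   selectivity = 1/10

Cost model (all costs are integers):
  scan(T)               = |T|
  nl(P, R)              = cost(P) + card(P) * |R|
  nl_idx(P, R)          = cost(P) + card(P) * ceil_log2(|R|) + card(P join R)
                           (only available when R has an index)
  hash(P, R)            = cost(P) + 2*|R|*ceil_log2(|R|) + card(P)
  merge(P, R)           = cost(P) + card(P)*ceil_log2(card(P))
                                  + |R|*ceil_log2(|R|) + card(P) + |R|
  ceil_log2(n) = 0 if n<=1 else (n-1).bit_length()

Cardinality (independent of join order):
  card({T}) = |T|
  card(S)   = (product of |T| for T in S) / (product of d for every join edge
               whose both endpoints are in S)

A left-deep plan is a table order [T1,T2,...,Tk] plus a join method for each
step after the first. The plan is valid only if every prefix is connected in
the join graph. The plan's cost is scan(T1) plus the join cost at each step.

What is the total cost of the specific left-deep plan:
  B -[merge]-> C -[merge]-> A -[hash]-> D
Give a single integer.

step 1: scan B: cost=80, card=80
step 2: join C via merge
    card(P join C) = 80*100/(10) = 800
    cost = 80 + 80*7 + 100*7 + 80 + 100 = 1520
step 3: join A via merge
    card(P join A) = 800*500/(25) = 16000
    cost = 1520 + 800*10 + 500*9 + 800 + 500 = 15320
step 4: join D via hash
    card(P join D) = 16000*20/(10) = 32000
    cost = 15320 + 2*20*5 + 16000 = 31520

31520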